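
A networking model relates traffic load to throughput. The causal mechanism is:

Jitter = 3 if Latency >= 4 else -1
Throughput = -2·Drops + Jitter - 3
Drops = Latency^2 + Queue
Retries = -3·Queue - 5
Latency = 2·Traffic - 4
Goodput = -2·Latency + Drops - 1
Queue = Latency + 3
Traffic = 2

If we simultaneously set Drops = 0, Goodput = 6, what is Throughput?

Setting Drops = 0, Goodput = 6 by intervention discards those variables' equations.
Latency = 2·Traffic - 4  [with Traffic=2]  = 0
Jitter = 3 if Latency >= 4 else -1  [with Latency=0]  = -1
Throughput = -2·Drops + Jitter - 3  [with Drops=0, Jitter=-1]  = -4

-4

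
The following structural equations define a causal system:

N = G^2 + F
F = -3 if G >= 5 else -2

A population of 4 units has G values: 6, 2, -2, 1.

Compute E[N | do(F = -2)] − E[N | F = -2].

8.25

Every unit gets F=-2 under the intervention. N values become 34, 2, 2, -1; E[N|do(F=-2)] = 9.25.
Conditioning on F=-2 selects the 3 unit(s) with G ∈ {2, -2, 1}. Their N values: 2, 2, -1. Mean = 1.
Difference = 9.25 − 1 = 8.25.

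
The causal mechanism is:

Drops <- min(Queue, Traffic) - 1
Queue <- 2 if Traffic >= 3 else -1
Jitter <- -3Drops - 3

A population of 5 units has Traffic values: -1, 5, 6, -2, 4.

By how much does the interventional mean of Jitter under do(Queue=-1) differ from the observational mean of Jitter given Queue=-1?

Under do(Queue=-1), Queue's equation is replaced by Queue=-1 for every unit. Per-unit Jitter: 3, 3, 3, 6, 3. Mean = 3.6.
E[Jitter|Queue=-1] averages over only the 2 units with Queue=-1 (Traffic = -1, -2): Jitter = 3, 6, mean 4.5.
Difference = 3.6 − 4.5 = -0.9.

-0.9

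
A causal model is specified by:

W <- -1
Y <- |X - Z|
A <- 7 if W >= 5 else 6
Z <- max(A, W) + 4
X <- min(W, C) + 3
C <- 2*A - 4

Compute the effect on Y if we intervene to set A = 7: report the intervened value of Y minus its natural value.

1

Under do(A=7), the mechanism A <- 7 if W >= 5 else 6 is discarded; A is fixed at 7.
Z = max(A, W) + 4  [with A=7, W=-1]  = 11
C = 2*A - 4  [with A=7]  = 10
X = min(W, C) + 3  [with W=-1, C=10]  = 2
Y = |X - Z|  [with X=2, Z=11]  = 9
Without intervention: A = 7 if W >= 5 else 6  [with W=-1]  = 6; Z = max(A, W) + 4  [with A=6, W=-1]  = 10; C = 2*A - 4  [with A=6]  = 8; X = min(W, C) + 3  [with W=-1, C=8]  = 2; Y = |X - Z|  [with X=2, Z=10]  = 8.
Change = 9 − 8 = 1.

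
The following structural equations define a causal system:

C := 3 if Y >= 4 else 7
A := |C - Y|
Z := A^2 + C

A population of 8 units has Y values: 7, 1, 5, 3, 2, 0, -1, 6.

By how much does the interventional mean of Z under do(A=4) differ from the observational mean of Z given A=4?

0.5

Under do(A=4), A's equation is replaced by A=4 for every unit. Per-unit Z: 19, 23, 19, 23, 23, 23, 23, 19. Mean = 21.5.
Observing A=4 restricts to units where A's equation naturally yields 4: Y ∈ {7, 3}. In that subpopulation Z = 19, 23, mean 21.
Difference = 21.5 − 21 = 0.5.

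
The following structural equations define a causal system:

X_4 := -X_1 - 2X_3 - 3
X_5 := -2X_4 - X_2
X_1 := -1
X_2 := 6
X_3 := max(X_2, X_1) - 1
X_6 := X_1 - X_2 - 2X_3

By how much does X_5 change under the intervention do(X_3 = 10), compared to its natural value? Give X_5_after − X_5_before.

20

do(X_3=10) replaces the equation X_3 := max(X_2, X_1) - 1 with the constant X_3 = 10.
X_4 = -X_1 - 2X_3 - 3  [with X_1=-1, X_3=10]  = -22
X_5 = -2X_4 - X_2  [with X_4=-22, X_2=6]  = 38
Without intervention: X_3 = max(X_2, X_1) - 1  [with X_2=6, X_1=-1]  = 5; X_4 = -X_1 - 2X_3 - 3  [with X_1=-1, X_3=5]  = -12; X_5 = -2X_4 - X_2  [with X_4=-12, X_2=6]  = 18.
Change = 38 − 18 = 20.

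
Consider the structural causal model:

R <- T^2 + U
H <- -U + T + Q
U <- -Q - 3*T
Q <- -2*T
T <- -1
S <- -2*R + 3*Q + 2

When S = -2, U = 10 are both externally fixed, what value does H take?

Under do(S = -2, U = 10), each intervened variable's structural equation is replaced by its fixed value.
Q = -2*T  [with T=-1]  = 2
H = -U + T + Q  [with U=10, T=-1, Q=2]  = -9

-9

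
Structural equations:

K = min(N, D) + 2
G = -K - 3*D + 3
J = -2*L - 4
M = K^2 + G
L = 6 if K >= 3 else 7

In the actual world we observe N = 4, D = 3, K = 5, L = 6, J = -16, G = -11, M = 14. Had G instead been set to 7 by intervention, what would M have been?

Intervening sets G = 7 and removes its equation (G = -K - 3*D + 3).
K = min(N, D) + 2  [with N=4, D=3]  = 5
M = K^2 + G  [with K=5, G=7]  = 32

32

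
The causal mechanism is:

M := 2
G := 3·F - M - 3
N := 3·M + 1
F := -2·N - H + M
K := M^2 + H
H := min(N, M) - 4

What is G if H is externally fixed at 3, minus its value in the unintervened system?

-15

The intervention breaks the incoming arrows to H: H := min(N, M) - 4 no longer applies, and H = 3.
N = 3·M + 1  [with M=2]  = 7
F = -2·N - H + M  [with N=7, H=3, M=2]  = -15
G = 3·F - M - 3  [with F=-15, M=2]  = -50
Without intervention: N = 3·M + 1  [with M=2]  = 7; H = min(N, M) - 4  [with N=7, M=2]  = -2; F = -2·N - H + M  [with N=7, H=-2, M=2]  = -10; G = 3·F - M - 3  [with F=-10, M=2]  = -35.
Change = -50 − (-35) = -15.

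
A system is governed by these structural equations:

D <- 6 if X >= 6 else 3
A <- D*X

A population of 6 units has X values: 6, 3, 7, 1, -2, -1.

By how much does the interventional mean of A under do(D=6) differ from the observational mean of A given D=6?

The intervention sets D=6 in all 6 units regardless of X. Recomputing A per unit gives 36, 18, 42, 6, -12, -6; average 14.
Observing D=6 restricts to units where D's equation naturally yields 6: X ∈ {6, 7}. In that subpopulation A = 36, 42, mean 39.
Difference = 14 − 39 = -25.

-25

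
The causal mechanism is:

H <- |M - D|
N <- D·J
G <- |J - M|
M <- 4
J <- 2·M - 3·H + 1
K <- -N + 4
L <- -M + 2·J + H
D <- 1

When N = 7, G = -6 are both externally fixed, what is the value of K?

-3

Setting N = 7, G = -6 by intervention discards those variables' equations.
K = -N + 4  [with N=7]  = -3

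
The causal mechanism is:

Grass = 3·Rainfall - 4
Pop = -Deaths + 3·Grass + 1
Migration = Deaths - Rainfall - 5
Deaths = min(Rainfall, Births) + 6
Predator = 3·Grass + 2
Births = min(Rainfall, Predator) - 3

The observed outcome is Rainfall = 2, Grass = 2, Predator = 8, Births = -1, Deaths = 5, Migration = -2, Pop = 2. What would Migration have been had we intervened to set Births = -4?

Under do(Births=-4), the mechanism Births = min(Rainfall, Predator) - 3 is discarded; Births is fixed at -4.
Deaths = min(Rainfall, Births) + 6  [with Rainfall=2, Births=-4]  = 2
Migration = Deaths - Rainfall - 5  [with Deaths=2, Rainfall=2]  = -5

-5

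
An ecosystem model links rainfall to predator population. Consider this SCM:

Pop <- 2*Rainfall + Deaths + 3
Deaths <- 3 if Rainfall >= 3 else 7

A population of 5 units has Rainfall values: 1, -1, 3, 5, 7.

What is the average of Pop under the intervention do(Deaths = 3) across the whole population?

Every unit gets Deaths=3 under the intervention. Pop values become 8, 4, 12, 16, 20; E[Pop|do(Deaths=3)] = 12.

12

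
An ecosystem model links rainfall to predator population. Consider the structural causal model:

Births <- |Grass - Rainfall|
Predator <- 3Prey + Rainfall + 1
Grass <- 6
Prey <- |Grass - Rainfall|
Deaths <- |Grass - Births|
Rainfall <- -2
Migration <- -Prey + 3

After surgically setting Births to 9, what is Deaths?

3

The intervention breaks the incoming arrows to Births: Births <- |Grass - Rainfall| no longer applies, and Births = 9.
Deaths = |Grass - Births|  [with Grass=6, Births=9]  = 3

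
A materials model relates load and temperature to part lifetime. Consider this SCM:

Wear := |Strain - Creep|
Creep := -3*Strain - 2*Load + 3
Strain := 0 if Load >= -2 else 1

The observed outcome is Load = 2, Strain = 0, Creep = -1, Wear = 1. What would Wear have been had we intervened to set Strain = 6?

Under do(Strain=6), the mechanism Strain := 0 if Load >= -2 else 1 is discarded; Strain is fixed at 6.
Creep = -3*Strain - 2*Load + 3  [with Strain=6, Load=2]  = -19
Wear = |Strain - Creep|  [with Strain=6, Creep=-19]  = 25

25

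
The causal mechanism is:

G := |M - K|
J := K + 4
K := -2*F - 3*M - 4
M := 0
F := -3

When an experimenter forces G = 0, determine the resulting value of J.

6

The intervention breaks the incoming arrows to G: G := |M - K| no longer applies, and G = 0.
Since J is not a descendant of the intervened variable, it is unaffected.
K = -2*F - 3*M - 4  [with F=-3, M=0]  = 2
J = K + 4  [with K=2]  = 6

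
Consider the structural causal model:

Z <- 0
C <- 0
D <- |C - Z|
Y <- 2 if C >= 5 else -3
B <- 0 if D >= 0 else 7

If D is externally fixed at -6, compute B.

The intervention breaks the incoming arrows to D: D <- |C - Z| no longer applies, and D = -6.
B = 0 if D >= 0 else 7  [with D=-6]  = 7

7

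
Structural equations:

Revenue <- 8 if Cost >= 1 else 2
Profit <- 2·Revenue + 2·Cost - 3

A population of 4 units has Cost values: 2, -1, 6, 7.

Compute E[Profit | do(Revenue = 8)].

20

do(Revenue=8) breaks Revenue's dependence on Cost. With Revenue=8 fixed, Profit across the units is 17, 11, 25, 27, mean 20.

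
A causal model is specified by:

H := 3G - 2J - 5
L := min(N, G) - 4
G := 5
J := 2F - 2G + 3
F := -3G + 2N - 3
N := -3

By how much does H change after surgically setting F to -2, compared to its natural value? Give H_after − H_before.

-88

The intervention breaks the incoming arrows to F: F := -3G + 2N - 3 no longer applies, and F = -2.
J = 2F - 2G + 3  [with F=-2, G=5]  = -11
H = 3G - 2J - 5  [with G=5, J=-11]  = 32
Without intervention: F = -3G + 2N - 3  [with G=5, N=-3]  = -24; J = 2F - 2G + 3  [with F=-24, G=5]  = -55; H = 3G - 2J - 5  [with G=5, J=-55]  = 120.
Change = 32 − 120 = -88.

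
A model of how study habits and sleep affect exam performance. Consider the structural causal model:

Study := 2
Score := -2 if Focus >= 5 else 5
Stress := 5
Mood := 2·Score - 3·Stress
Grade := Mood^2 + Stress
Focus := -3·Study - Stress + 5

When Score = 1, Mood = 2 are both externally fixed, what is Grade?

9

The joint intervention fixes Score = 1, Mood = 2, removing each variable's own equation.
Grade = Mood^2 + Stress  [with Mood=2, Stress=5]  = 9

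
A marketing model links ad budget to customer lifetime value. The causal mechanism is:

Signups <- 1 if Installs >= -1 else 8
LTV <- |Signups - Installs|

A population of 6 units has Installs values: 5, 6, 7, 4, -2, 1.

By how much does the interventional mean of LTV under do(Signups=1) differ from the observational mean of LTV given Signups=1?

-0.1

Every unit gets Signups=1 under the intervention. LTV values become 4, 5, 6, 3, 3, 0; E[LTV|do(Signups=1)] = 3.5.
Observing Signups=1 restricts to units where Signups's equation naturally yields 1: Installs ∈ {5, 6, 7, 4, 1}. In that subpopulation LTV = 4, 5, 6, 3, 0, mean 3.6.
Difference = 3.5 − 3.6 = -0.1.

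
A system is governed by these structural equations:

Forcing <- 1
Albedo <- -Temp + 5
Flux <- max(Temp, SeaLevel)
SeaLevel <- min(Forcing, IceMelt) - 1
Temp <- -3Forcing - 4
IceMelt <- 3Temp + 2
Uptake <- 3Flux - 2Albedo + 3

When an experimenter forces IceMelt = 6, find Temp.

Under do(IceMelt=6), the mechanism IceMelt <- 3Temp + 2 is discarded; IceMelt is fixed at 6.
Since Temp is not a descendant of the intervened variable, it is unaffected.
Temp = -3Forcing - 4  [with Forcing=1]  = -7

-7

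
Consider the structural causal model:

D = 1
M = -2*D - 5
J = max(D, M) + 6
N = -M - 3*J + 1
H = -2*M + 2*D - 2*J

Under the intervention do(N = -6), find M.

-7

The intervention breaks the incoming arrows to N: N = -M - 3*J + 1 no longer applies, and N = -6.
Since M is not a descendant of the intervened variable, it is unaffected.
M = -2*D - 5  [with D=1]  = -7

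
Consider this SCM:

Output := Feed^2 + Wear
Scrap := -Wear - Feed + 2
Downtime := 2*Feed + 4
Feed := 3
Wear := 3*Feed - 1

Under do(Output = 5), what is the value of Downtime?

10

Intervening sets Output = 5 and removes its equation (Output := Feed^2 + Wear).
No directed path runs from Output to Downtime, so Downtime keeps its natural value.
Downtime = 2*Feed + 4  [with Feed=3]  = 10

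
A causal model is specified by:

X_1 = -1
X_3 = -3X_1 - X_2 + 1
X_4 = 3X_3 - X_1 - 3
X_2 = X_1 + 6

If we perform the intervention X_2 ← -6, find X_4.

Under do(X_2=-6), the mechanism X_2 = X_1 + 6 is discarded; X_2 is fixed at -6.
X_3 = -3X_1 - X_2 + 1  [with X_1=-1, X_2=-6]  = 10
X_4 = 3X_3 - X_1 - 3  [with X_3=10, X_1=-1]  = 28

28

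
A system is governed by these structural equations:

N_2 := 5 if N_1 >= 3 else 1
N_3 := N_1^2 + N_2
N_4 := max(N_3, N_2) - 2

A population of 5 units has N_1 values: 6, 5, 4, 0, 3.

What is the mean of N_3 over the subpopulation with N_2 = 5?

Observing N_2=5 restricts to units where N_2's equation naturally yields 5: N_1 ∈ {6, 5, 4, 3}. In that subpopulation N_3 = 41, 30, 21, 14, mean 26.5.

26.5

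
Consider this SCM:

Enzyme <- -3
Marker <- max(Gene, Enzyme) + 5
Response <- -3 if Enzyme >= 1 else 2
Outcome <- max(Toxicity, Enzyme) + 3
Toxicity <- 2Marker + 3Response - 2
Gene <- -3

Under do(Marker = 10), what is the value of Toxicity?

24

do(Marker=10) replaces the equation Marker <- max(Gene, Enzyme) + 5 with the constant Marker = 10.
Response = -3 if Enzyme >= 1 else 2  [with Enzyme=-3]  = 2
Toxicity = 2Marker + 3Response - 2  [with Marker=10, Response=2]  = 24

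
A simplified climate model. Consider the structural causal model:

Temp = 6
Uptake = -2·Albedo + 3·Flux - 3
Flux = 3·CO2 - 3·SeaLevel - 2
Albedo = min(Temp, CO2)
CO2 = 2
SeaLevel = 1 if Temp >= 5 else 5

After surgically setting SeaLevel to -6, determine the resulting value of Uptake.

Under do(SeaLevel=-6), the mechanism SeaLevel = 1 if Temp >= 5 else 5 is discarded; SeaLevel is fixed at -6.
Albedo = min(Temp, CO2)  [with Temp=6, CO2=2]  = 2
Flux = 3·CO2 - 3·SeaLevel - 2  [with CO2=2, SeaLevel=-6]  = 22
Uptake = -2·Albedo + 3·Flux - 3  [with Albedo=2, Flux=22]  = 59

59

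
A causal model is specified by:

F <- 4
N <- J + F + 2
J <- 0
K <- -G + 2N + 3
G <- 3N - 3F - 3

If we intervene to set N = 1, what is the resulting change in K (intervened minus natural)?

do(N=1) replaces the equation N <- J + F + 2 with the constant N = 1.
G = 3N - 3F - 3  [with N=1, F=4]  = -12
K = -G + 2N + 3  [with G=-12, N=1]  = 17
Without intervention: N = J + F + 2  [with J=0, F=4]  = 6; G = 3N - 3F - 3  [with N=6, F=4]  = 3; K = -G + 2N + 3  [with G=3, N=6]  = 12.
Change = 17 − 12 = 5.

5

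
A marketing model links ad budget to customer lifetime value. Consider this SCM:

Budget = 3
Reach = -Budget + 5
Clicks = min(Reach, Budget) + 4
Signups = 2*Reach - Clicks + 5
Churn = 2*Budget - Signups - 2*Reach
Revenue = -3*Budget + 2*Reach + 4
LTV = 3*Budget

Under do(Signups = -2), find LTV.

The intervention breaks the incoming arrows to Signups: Signups = 2*Reach - Clicks + 5 no longer applies, and Signups = -2.
No directed path runs from Signups to LTV, so LTV keeps its natural value.
LTV = 3*Budget  [with Budget=3]  = 9

9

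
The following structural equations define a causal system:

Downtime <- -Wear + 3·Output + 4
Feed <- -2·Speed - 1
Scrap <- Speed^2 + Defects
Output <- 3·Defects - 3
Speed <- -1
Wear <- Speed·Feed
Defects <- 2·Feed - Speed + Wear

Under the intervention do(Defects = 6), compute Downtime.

The intervention breaks the incoming arrows to Defects: Defects <- 2·Feed - Speed + Wear no longer applies, and Defects = 6.
Feed = -2·Speed - 1  [with Speed=-1]  = 1
Wear = Speed·Feed  [with Speed=-1, Feed=1]  = -1
Output = 3·Defects - 3  [with Defects=6]  = 15
Downtime = -Wear + 3·Output + 4  [with Wear=-1, Output=15]  = 50

50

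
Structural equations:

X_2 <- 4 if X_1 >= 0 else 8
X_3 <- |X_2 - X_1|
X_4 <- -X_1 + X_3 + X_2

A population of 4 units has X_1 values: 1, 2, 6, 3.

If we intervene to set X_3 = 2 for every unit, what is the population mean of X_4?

Every unit gets X_3=2 under the intervention. X_4 values become 5, 4, 0, 3; E[X_4|do(X_3=2)] = 3.

3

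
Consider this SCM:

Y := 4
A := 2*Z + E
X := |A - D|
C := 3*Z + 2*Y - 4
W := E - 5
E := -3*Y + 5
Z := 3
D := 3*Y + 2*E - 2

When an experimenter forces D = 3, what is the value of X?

4

do(D=3) replaces the equation D := 3*Y + 2*E - 2 with the constant D = 3.
E = -3*Y + 5  [with Y=4]  = -7
A = 2*Z + E  [with Z=3, E=-7]  = -1
X = |A - D|  [with A=-1, D=3]  = 4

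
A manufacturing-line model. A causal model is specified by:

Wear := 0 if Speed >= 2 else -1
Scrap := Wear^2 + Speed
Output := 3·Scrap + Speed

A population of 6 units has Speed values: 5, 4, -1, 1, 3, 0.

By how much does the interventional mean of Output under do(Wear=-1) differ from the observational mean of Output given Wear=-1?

The intervention sets Wear=-1 in all 6 units regardless of Speed. Recomputing Output per unit gives 23, 19, -1, 7, 15, 3; average 11.
Observing Wear=-1 restricts to units where Wear's equation naturally yields -1: Speed ∈ {-1, 1, 0}. In that subpopulation Output = -1, 7, 3, mean 3.
Difference = 11 − 3 = 8.

8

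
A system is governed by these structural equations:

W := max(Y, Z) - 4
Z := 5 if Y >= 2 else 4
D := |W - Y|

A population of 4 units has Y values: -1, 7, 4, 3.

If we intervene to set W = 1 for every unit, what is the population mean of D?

Under do(W=1), W's equation is replaced by W=1 for every unit. Per-unit D: 2, 6, 3, 2. Mean = 3.25.

3.25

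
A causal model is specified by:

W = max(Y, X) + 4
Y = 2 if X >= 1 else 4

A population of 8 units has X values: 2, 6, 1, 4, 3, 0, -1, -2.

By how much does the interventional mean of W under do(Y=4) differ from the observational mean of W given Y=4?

The intervention sets Y=4 in all 8 units regardless of X. Recomputing W per unit gives 8, 10, 8, 8, 8, 8, 8, 8; average 8.25.
Conditioning on Y=4 selects the 3 unit(s) with X ∈ {0, -1, -2}. Their W values: 8, 8, 8. Mean = 8.
Difference = 8.25 − 8 = 0.25.

0.25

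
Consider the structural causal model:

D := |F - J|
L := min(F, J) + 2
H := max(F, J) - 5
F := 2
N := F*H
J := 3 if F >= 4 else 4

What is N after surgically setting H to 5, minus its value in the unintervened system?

The intervention breaks the incoming arrows to H: H := max(F, J) - 5 no longer applies, and H = 5.
N = F*H  [with F=2, H=5]  = 10
Without intervention: J = 3 if F >= 4 else 4  [with F=2]  = 4; H = max(F, J) - 5  [with F=2, J=4]  = -1; N = F*H  [with F=2, H=-1]  = -2.
Change = 10 − (-2) = 12.

12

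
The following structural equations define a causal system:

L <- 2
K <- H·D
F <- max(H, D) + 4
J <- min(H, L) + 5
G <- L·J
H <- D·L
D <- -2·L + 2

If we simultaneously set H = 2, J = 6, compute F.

6

The joint intervention fixes H = 2, J = 6, removing each variable's own equation.
D = -2·L + 2  [with L=2]  = -2
F = max(H, D) + 4  [with H=2, D=-2]  = 6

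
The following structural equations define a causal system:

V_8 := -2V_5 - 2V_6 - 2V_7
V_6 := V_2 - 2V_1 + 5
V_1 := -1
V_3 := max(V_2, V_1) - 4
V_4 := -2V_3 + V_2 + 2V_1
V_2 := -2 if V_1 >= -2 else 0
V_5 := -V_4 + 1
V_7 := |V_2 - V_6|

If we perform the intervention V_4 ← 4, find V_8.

-18

do(V_4=4) replaces the equation V_4 := -2V_3 + V_2 + 2V_1 with the constant V_4 = 4.
V_2 = -2 if V_1 >= -2 else 0  [with V_1=-1]  = -2
V_5 = -V_4 + 1  [with V_4=4]  = -3
V_6 = V_2 - 2V_1 + 5  [with V_2=-2, V_1=-1]  = 5
V_7 = |V_2 - V_6|  [with V_2=-2, V_6=5]  = 7
V_8 = -2V_5 - 2V_6 - 2V_7  [with V_5=-3, V_6=5, V_7=7]  = -18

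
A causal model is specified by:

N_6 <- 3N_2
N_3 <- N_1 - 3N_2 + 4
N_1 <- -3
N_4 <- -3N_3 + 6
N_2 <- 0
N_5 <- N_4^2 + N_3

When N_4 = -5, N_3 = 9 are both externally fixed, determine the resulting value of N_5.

34

The joint intervention fixes N_4 = -5, N_3 = 9, removing each variable's own equation.
N_5 = N_4^2 + N_3  [with N_4=-5, N_3=9]  = 34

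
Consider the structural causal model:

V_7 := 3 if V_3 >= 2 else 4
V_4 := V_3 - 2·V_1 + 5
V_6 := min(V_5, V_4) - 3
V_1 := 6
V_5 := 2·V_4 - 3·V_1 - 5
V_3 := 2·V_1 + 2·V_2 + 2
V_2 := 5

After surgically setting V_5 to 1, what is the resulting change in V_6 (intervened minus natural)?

-10

The intervention breaks the incoming arrows to V_5: V_5 := 2·V_4 - 3·V_1 - 5 no longer applies, and V_5 = 1.
V_3 = 2·V_1 + 2·V_2 + 2  [with V_1=6, V_2=5]  = 24
V_4 = V_3 - 2·V_1 + 5  [with V_3=24, V_1=6]  = 17
V_6 = min(V_5, V_4) - 3  [with V_5=1, V_4=17]  = -2
Without intervention: V_3 = 2·V_1 + 2·V_2 + 2  [with V_1=6, V_2=5]  = 24; V_4 = V_3 - 2·V_1 + 5  [with V_3=24, V_1=6]  = 17; V_5 = 2·V_4 - 3·V_1 - 5  [with V_4=17, V_1=6]  = 11; V_6 = min(V_5, V_4) - 3  [with V_5=11, V_4=17]  = 8.
Change = -2 − 8 = -10.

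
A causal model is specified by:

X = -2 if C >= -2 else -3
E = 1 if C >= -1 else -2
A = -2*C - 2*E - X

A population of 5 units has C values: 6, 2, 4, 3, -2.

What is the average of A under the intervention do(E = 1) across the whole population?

-5.2

do(E=1) breaks E's dependence on C. With E=1 fixed, A across the units is -12, -4, -8, -6, 4, mean -5.2.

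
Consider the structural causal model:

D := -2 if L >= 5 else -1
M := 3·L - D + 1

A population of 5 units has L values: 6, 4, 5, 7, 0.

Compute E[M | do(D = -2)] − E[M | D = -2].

-4.8

do(D=-2) breaks D's dependence on L. With D=-2 fixed, M across the units is 21, 15, 18, 24, 3, mean 16.2.
Observing D=-2 restricts to units where D's equation naturally yields -2: L ∈ {6, 5, 7}. In that subpopulation M = 21, 18, 24, mean 21.
Difference = 16.2 − 21 = -4.8.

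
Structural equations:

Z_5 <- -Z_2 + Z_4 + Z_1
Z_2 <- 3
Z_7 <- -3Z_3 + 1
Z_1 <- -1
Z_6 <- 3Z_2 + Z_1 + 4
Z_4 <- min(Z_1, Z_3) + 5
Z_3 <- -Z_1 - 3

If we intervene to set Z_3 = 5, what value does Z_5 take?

0

do(Z_3=5) replaces the equation Z_3 <- -Z_1 - 3 with the constant Z_3 = 5.
Z_4 = min(Z_1, Z_3) + 5  [with Z_1=-1, Z_3=5]  = 4
Z_5 = -Z_2 + Z_4 + Z_1  [with Z_2=3, Z_4=4, Z_1=-1]  = 0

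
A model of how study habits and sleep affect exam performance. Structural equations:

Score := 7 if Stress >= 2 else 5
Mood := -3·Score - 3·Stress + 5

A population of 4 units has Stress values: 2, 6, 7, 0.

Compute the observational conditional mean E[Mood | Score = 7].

Conditioning on Score=7 selects the 3 unit(s) with Stress ∈ {2, 6, 7}. Their Mood values: -22, -34, -37. Mean = -31.

-31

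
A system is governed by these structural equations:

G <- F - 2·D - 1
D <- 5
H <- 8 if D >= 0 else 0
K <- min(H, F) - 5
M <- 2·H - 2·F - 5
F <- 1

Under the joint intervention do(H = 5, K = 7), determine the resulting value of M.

The joint intervention fixes H = 5, K = 7, removing each variable's own equation.
M = 2·H - 2·F - 5  [with H=5, F=1]  = 3

3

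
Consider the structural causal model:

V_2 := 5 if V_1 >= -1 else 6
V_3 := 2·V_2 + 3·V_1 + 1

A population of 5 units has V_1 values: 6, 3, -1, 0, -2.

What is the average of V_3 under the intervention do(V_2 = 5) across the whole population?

Under do(V_2=5), V_2's equation is replaced by V_2=5 for every unit. Per-unit V_3: 29, 20, 8, 11, 5. Mean = 14.6.

14.6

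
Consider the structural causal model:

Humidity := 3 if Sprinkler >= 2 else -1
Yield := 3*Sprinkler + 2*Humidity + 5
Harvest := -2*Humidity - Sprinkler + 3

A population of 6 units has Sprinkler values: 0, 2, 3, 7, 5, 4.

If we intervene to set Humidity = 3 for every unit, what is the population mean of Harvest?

-6.5

Under do(Humidity=3), Humidity's equation is replaced by Humidity=3 for every unit. Per-unit Harvest: -3, -5, -6, -10, -8, -7. Mean = -6.5.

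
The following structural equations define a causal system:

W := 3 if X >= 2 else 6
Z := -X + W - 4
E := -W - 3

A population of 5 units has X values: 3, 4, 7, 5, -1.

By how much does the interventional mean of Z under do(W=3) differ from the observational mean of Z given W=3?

The intervention sets W=3 in all 5 units regardless of X. Recomputing Z per unit gives -4, -5, -8, -6, 0; average -4.6.
E[Z|W=3] averages over only the 4 units with W=3 (X = 3, 4, 7, 5): Z = -4, -5, -8, -6, mean -5.75.
Difference = -4.6 − (-5.75) = 1.15.

1.15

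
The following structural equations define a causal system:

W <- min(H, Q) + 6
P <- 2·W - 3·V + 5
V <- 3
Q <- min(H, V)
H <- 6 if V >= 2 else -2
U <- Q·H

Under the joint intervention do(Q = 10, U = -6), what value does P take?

Setting Q = 10, U = -6 by intervention discards those variables' equations.
H = 6 if V >= 2 else -2  [with V=3]  = 6
W = min(H, Q) + 6  [with H=6, Q=10]  = 12
P = 2·W - 3·V + 5  [with W=12, V=3]  = 20

20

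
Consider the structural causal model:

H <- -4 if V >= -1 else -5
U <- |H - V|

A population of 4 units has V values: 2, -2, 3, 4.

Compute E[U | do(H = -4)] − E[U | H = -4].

Under do(H=-4), H's equation is replaced by H=-4 for every unit. Per-unit U: 6, 2, 7, 8. Mean = 5.75.
E[U|H=-4] averages over only the 3 units with H=-4 (V = 2, 3, 4): U = 6, 7, 8, mean 7.
Difference = 5.75 − 7 = -1.25.

-1.25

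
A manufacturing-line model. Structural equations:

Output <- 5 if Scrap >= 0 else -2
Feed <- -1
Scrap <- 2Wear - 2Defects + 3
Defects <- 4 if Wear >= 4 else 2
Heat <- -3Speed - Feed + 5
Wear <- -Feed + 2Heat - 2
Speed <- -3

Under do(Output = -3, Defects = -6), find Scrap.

Setting Output = -3, Defects = -6 by intervention discards those variables' equations.
Heat = -3Speed - Feed + 5  [with Speed=-3, Feed=-1]  = 15
Wear = -Feed + 2Heat - 2  [with Feed=-1, Heat=15]  = 29
Scrap = 2Wear - 2Defects + 3  [with Wear=29, Defects=-6]  = 73

73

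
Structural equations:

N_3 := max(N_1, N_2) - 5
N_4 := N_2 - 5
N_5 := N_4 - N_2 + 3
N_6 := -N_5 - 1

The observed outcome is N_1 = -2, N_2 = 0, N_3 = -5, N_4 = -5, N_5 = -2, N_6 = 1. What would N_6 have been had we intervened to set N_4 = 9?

Under do(N_4=9), the mechanism N_4 := N_2 - 5 is discarded; N_4 is fixed at 9.
N_5 = N_4 - N_2 + 3  [with N_4=9, N_2=0]  = 12
N_6 = -N_5 - 1  [with N_5=12]  = -13

-13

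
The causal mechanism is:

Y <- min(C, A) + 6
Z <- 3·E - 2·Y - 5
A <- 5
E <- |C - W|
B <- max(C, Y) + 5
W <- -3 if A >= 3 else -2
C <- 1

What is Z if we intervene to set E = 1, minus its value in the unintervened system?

Intervening sets E = 1 and removes its equation (E <- |C - W|).
Y = min(C, A) + 6  [with C=1, A=5]  = 7
Z = 3·E - 2·Y - 5  [with E=1, Y=7]  = -16
Without intervention: Y = min(C, A) + 6  [with C=1, A=5]  = 7; W = -3 if A >= 3 else -2  [with A=5]  = -3; E = |C - W|  [with C=1, W=-3]  = 4; Z = 3·E - 2·Y - 5  [with E=4, Y=7]  = -7.
Change = -16 − (-7) = -9.

-9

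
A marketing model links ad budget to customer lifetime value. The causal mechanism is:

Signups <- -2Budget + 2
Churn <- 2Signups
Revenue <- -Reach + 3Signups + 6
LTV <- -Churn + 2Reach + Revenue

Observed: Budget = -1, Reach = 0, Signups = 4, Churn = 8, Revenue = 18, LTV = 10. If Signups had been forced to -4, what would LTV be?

2

The intervention breaks the incoming arrows to Signups: Signups <- -2Budget + 2 no longer applies, and Signups = -4.
Churn = 2Signups  [with Signups=-4]  = -8
Revenue = -Reach + 3Signups + 6  [with Reach=0, Signups=-4]  = -6
LTV = -Churn + 2Reach + Revenue  [with Churn=-8, Reach=0, Revenue=-6]  = 2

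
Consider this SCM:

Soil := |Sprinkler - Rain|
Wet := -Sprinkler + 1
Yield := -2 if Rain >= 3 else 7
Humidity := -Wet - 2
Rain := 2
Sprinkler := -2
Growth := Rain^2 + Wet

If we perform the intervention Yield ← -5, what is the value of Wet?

Under do(Yield=-5), the mechanism Yield := -2 if Rain >= 3 else 7 is discarded; Yield is fixed at -5.
Since Wet is not a descendant of the intervened variable, it is unaffected.
Wet = -Sprinkler + 1  [with Sprinkler=-2]  = 3

3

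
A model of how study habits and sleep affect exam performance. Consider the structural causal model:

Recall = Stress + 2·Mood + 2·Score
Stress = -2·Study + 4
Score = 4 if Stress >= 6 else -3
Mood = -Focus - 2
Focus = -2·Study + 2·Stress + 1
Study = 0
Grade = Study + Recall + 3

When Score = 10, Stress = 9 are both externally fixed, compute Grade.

-10

Under do(Score = 10, Stress = 9), each intervened variable's structural equation is replaced by its fixed value.
Focus = -2·Study + 2·Stress + 1  [with Study=0, Stress=9]  = 19
Mood = -Focus - 2  [with Focus=19]  = -21
Recall = Stress + 2·Mood + 2·Score  [with Stress=9, Mood=-21, Score=10]  = -13
Grade = Study + Recall + 3  [with Study=0, Recall=-13]  = -10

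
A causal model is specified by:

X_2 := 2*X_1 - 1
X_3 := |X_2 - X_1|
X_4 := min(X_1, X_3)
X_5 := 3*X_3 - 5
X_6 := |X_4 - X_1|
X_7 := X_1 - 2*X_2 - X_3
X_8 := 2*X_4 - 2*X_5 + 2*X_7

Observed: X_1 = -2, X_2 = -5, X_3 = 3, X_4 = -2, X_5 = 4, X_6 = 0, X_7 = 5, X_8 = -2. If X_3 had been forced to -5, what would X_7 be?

The intervention breaks the incoming arrows to X_3: X_3 := |X_2 - X_1| no longer applies, and X_3 = -5.
X_2 = 2*X_1 - 1  [with X_1=-2]  = -5
X_7 = X_1 - 2*X_2 - X_3  [with X_1=-2, X_2=-5, X_3=-5]  = 13

13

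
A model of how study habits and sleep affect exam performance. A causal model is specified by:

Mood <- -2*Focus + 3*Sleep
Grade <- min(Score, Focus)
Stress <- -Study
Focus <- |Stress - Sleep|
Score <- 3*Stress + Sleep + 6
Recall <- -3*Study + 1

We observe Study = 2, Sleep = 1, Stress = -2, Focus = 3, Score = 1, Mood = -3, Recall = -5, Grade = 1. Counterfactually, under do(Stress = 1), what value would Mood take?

3

The intervention breaks the incoming arrows to Stress: Stress <- -Study no longer applies, and Stress = 1.
Focus = |Stress - Sleep|  [with Stress=1, Sleep=1]  = 0
Mood = -2*Focus + 3*Sleep  [with Focus=0, Sleep=1]  = 3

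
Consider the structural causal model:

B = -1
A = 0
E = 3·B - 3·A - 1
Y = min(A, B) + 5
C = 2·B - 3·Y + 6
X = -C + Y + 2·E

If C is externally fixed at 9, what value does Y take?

4

The intervention breaks the incoming arrows to C: C = 2·B - 3·Y + 6 no longer applies, and C = 9.
Since Y is not a descendant of the intervened variable, it is unaffected.
Y = min(A, B) + 5  [with A=0, B=-1]  = 4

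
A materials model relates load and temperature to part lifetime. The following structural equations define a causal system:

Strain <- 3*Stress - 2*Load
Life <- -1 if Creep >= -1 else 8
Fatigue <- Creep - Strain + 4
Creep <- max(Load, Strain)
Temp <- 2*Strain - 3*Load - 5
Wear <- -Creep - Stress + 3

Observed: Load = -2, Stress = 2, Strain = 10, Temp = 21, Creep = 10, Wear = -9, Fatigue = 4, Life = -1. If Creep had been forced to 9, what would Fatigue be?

3

Under do(Creep=9), the mechanism Creep <- max(Load, Strain) is discarded; Creep is fixed at 9.
Strain = 3*Stress - 2*Load  [with Stress=2, Load=-2]  = 10
Fatigue = Creep - Strain + 4  [with Creep=9, Strain=10]  = 3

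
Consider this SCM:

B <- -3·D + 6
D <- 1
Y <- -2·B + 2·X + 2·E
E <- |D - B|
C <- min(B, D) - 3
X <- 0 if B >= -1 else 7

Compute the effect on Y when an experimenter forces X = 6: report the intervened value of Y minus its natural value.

12

do(X=6) replaces the equation X <- 0 if B >= -1 else 7 with the constant X = 6.
B = -3·D + 6  [with D=1]  = 3
E = |D - B|  [with D=1, B=3]  = 2
Y = -2·B + 2·X + 2·E  [with B=3, X=6, E=2]  = 10
Without intervention: B = -3·D + 6  [with D=1]  = 3; X = 0 if B >= -1 else 7  [with B=3]  = 0; E = |D - B|  [with D=1, B=3]  = 2; Y = -2·B + 2·X + 2·E  [with B=3, X=0, E=2]  = -2.
Change = 10 − (-2) = 12.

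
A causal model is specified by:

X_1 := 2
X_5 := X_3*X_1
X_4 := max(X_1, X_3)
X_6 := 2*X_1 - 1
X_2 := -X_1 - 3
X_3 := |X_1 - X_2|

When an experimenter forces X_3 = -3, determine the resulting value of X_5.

-6

do(X_3=-3) replaces the equation X_3 := |X_1 - X_2| with the constant X_3 = -3.
X_5 = X_3*X_1  [with X_3=-3, X_1=2]  = -6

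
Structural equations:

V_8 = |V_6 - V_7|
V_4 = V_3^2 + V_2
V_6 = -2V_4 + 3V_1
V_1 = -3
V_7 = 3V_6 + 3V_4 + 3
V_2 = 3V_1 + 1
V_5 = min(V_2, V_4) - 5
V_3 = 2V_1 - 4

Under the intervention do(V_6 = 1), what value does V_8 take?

281

Intervening sets V_6 = 1 and removes its equation (V_6 = -2V_4 + 3V_1).
V_2 = 3V_1 + 1  [with V_1=-3]  = -8
V_3 = 2V_1 - 4  [with V_1=-3]  = -10
V_4 = V_3^2 + V_2  [with V_3=-10, V_2=-8]  = 92
V_7 = 3V_6 + 3V_4 + 3  [with V_6=1, V_4=92]  = 282
V_8 = |V_6 - V_7|  [with V_6=1, V_7=282]  = 281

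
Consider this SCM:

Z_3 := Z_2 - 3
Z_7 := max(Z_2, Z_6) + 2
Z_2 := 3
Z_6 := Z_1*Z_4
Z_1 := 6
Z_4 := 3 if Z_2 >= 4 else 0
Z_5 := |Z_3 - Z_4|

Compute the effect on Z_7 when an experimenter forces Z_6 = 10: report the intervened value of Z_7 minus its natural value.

7

Intervening sets Z_6 = 10 and removes its equation (Z_6 := Z_1*Z_4).
Z_7 = max(Z_2, Z_6) + 2  [with Z_2=3, Z_6=10]  = 12
Without intervention: Z_4 = 3 if Z_2 >= 4 else 0  [with Z_2=3]  = 0; Z_6 = Z_1*Z_4  [with Z_1=6, Z_4=0]  = 0; Z_7 = max(Z_2, Z_6) + 2  [with Z_2=3, Z_6=0]  = 5.
Change = 12 − 5 = 7.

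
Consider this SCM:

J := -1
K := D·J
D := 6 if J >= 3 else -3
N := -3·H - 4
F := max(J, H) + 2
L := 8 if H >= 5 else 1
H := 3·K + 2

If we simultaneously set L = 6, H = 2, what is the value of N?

Setting L = 6, H = 2 by intervention discards those variables' equations.
N = -3·H - 4  [with H=2]  = -10

-10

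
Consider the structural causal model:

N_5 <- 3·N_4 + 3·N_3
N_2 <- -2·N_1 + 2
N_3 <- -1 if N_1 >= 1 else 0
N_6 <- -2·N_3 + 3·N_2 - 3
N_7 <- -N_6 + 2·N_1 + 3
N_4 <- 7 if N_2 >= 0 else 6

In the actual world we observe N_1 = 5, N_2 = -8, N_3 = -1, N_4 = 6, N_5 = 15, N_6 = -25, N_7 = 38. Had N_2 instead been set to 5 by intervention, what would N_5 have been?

18

do(N_2=5) replaces the equation N_2 <- -2·N_1 + 2 with the constant N_2 = 5.
N_3 = -1 if N_1 >= 1 else 0  [with N_1=5]  = -1
N_4 = 7 if N_2 >= 0 else 6  [with N_2=5]  = 7
N_5 = 3·N_4 + 3·N_3  [with N_4=7, N_3=-1]  = 18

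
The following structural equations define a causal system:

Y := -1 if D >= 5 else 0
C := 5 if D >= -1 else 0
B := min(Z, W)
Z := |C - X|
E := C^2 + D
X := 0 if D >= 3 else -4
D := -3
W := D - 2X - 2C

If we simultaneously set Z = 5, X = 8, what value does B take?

-19

Under do(Z = 5, X = 8), each intervened variable's structural equation is replaced by its fixed value.
C = 5 if D >= -1 else 0  [with D=-3]  = 0
W = D - 2X - 2C  [with D=-3, X=8, C=0]  = -19
B = min(Z, W)  [with Z=5, W=-19]  = -19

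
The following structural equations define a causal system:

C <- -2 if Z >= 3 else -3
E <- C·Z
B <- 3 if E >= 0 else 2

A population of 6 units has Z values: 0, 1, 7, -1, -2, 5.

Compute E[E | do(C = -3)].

-5

do(C=-3) breaks C's dependence on Z. With C=-3 fixed, E across the units is 0, -3, -21, 3, 6, -15, mean -5.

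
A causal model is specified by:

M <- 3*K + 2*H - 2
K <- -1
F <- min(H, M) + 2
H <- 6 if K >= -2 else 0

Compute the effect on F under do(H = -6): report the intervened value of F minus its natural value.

-23

Under do(H=-6), the mechanism H <- 6 if K >= -2 else 0 is discarded; H is fixed at -6.
M = 3*K + 2*H - 2  [with K=-1, H=-6]  = -17
F = min(H, M) + 2  [with H=-6, M=-17]  = -15
Without intervention: H = 6 if K >= -2 else 0  [with K=-1]  = 6; M = 3*K + 2*H - 2  [with K=-1, H=6]  = 7; F = min(H, M) + 2  [with H=6, M=7]  = 8.
Change = -15 − 8 = -23.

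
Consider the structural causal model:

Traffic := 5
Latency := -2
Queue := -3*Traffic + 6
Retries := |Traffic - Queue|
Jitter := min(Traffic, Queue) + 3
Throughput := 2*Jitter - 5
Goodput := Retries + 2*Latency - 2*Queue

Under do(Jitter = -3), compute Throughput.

The intervention breaks the incoming arrows to Jitter: Jitter := min(Traffic, Queue) + 3 no longer applies, and Jitter = -3.
Throughput = 2*Jitter - 5  [with Jitter=-3]  = -11

-11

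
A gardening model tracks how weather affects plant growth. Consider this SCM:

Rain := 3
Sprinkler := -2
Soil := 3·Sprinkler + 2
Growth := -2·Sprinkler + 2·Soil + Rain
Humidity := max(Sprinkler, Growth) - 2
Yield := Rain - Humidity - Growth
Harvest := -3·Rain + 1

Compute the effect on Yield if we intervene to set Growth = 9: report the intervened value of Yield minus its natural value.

-20

Under do(Growth=9), the mechanism Growth := -2·Sprinkler + 2·Soil + Rain is discarded; Growth is fixed at 9.
Humidity = max(Sprinkler, Growth) - 2  [with Sprinkler=-2, Growth=9]  = 7
Yield = Rain - Humidity - Growth  [with Rain=3, Humidity=7, Growth=9]  = -13
Without intervention: Soil = 3·Sprinkler + 2  [with Sprinkler=-2]  = -4; Growth = -2·Sprinkler + 2·Soil + Rain  [with Sprinkler=-2, Soil=-4, Rain=3]  = -1; Humidity = max(Sprinkler, Growth) - 2  [with Sprinkler=-2, Growth=-1]  = -3; Yield = Rain - Humidity - Growth  [with Rain=3, Humidity=-3, Growth=-1]  = 7.
Change = -13 − 7 = -20.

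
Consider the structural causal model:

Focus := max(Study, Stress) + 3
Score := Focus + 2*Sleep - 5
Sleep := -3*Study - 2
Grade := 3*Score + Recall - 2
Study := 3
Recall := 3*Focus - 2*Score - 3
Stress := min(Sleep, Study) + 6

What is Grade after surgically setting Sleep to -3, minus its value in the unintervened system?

16

Under do(Sleep=-3), the mechanism Sleep := -3*Study - 2 is discarded; Sleep is fixed at -3.
Stress = min(Sleep, Study) + 6  [with Sleep=-3, Study=3]  = 3
Focus = max(Study, Stress) + 3  [with Study=3, Stress=3]  = 6
Score = Focus + 2*Sleep - 5  [with Focus=6, Sleep=-3]  = -5
Recall = 3*Focus - 2*Score - 3  [with Focus=6, Score=-5]  = 25
Grade = 3*Score + Recall - 2  [with Score=-5, Recall=25]  = 8
Without intervention: Sleep = -3*Study - 2  [with Study=3]  = -11; Stress = min(Sleep, Study) + 6  [with Sleep=-11, Study=3]  = -5; Focus = max(Study, Stress) + 3  [with Study=3, Stress=-5]  = 6; Score = Focus + 2*Sleep - 5  [with Focus=6, Sleep=-11]  = -21; Recall = 3*Focus - 2*Score - 3  [with Focus=6, Score=-21]  = 57; Grade = 3*Score + Recall - 2  [with Score=-21, Recall=57]  = -8.
Change = 8 − (-8) = 16.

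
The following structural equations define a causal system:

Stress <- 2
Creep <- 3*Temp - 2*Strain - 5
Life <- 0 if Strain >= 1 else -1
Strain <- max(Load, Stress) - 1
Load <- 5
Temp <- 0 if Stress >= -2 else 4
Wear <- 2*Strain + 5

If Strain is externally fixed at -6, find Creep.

do(Strain=-6) replaces the equation Strain <- max(Load, Stress) - 1 with the constant Strain = -6.
Temp = 0 if Stress >= -2 else 4  [with Stress=2]  = 0
Creep = 3*Temp - 2*Strain - 5  [with Temp=0, Strain=-6]  = 7

7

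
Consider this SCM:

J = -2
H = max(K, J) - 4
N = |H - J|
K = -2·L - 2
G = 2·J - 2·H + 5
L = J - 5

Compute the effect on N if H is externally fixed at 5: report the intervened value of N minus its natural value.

-3

Under do(H=5), the mechanism H = max(K, J) - 4 is discarded; H is fixed at 5.
N = |H - J|  [with H=5, J=-2]  = 7
Without intervention: L = J - 5  [with J=-2]  = -7; K = -2·L - 2  [with L=-7]  = 12; H = max(K, J) - 4  [with K=12, J=-2]  = 8; N = |H - J|  [with H=8, J=-2]  = 10.
Change = 7 − 10 = -3.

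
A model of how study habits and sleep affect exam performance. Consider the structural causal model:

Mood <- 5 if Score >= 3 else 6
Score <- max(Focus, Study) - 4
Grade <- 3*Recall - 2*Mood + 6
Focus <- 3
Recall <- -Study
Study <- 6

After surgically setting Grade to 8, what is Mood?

do(Grade=8) replaces the equation Grade <- 3*Recall - 2*Mood + 6 with the constant Grade = 8.
No directed path runs from Grade to Mood, so Mood keeps its natural value.
Score = max(Focus, Study) - 4  [with Focus=3, Study=6]  = 2
Mood = 5 if Score >= 3 else 6  [with Score=2]  = 6

6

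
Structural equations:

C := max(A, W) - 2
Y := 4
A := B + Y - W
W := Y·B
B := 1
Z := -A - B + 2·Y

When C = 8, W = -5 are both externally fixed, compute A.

Under do(C = 8, W = -5), each intervened variable's structural equation is replaced by its fixed value.
A = B + Y - W  [with B=1, Y=4, W=-5]  = 10

10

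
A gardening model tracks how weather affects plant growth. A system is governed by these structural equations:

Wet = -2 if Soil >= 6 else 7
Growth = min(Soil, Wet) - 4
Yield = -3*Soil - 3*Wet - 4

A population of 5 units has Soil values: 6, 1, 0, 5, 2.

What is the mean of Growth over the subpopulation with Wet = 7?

-2

Conditioning on Wet=7 selects the 4 unit(s) with Soil ∈ {1, 0, 5, 2}. Their Growth values: -3, -4, 1, -2. Mean = -2.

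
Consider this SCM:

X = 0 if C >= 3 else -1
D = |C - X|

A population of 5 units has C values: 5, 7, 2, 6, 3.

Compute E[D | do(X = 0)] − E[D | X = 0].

-0.65

Every unit gets X=0 under the intervention. D values become 5, 7, 2, 6, 3; E[D|do(X=0)] = 4.6.
Conditioning on X=0 selects the 4 unit(s) with C ∈ {5, 7, 6, 3}. Their D values: 5, 7, 6, 3. Mean = 5.25.
Difference = 4.6 − 5.25 = -0.65.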